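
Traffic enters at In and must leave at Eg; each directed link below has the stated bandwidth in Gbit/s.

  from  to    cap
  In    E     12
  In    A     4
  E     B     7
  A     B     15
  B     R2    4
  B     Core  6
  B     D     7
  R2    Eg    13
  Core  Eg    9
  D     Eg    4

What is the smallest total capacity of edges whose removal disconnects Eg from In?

Augment In→E→B→R2→Eg: bottleneck 4, flow now 4.
Augment In→E→B→Core→Eg: bottleneck 3, flow now 7.
Augment In→A→B→Core→Eg: bottleneck 3, flow now 10.
Augment In→A→B→D→Eg: bottleneck 1, flow now 11.
No augmenting path remains; maximum flow = 11.
By max-flow min-cut, the minimum cut capacity equals the max flow.
In the residual graph, reachable from In: {In, E}.
Min-cut edges: In→A (4), E→B (7); capacity 4 + 7 = 11.

11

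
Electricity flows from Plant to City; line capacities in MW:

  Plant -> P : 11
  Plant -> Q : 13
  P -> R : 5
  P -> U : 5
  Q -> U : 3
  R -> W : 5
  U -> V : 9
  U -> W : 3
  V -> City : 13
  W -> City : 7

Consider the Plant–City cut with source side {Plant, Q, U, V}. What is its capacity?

Edges leaving {Plant, Q, U, V}: Plant→P (11), U→W (3), V→City (13).
Cut capacity = 11 + 3 + 13 = 27.

27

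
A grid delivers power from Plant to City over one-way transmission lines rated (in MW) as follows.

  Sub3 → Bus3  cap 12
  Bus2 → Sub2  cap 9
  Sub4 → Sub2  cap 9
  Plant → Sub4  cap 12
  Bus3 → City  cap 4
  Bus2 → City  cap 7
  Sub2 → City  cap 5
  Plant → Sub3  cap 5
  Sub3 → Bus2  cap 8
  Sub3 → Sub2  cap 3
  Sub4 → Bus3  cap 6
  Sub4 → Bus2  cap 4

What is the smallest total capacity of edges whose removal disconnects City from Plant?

Augment Plant→Sub4→Bus3→City: bottleneck 4, flow now 4.
Augment Plant→Sub4→Sub2→City: bottleneck 5, flow now 9.
Augment Plant→Sub4→Bus2→City: bottleneck 3, flow now 12.
Augment Plant→Sub3→Bus2→City: bottleneck 4, flow now 16.
No augmenting path remains; maximum flow = 16.
By max-flow min-cut, the minimum cut capacity equals the max flow.
In the residual graph, reachable from Plant: {Plant, Sub4, Sub3, Bus3, Sub2, Bus2}.
Min-cut edges: Bus3→City (4), Sub2→City (5), Bus2→City (7); capacity 4 + 5 + 7 = 16.

16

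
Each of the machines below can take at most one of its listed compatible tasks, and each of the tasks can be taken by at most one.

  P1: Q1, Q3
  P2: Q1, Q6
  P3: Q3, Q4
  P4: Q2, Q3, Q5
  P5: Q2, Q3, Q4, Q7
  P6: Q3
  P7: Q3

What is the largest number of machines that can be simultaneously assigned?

6

Unit-capacity flow: source→left, listed edges, right→sink; max matching = max flow.
Augmenting path P1→Q1 (+1); matched 1.
Augmenting path P2→Q6 (+1); matched 2.
Augmenting path P3→Q3 (+1); matched 3.
Augmenting path P4→Q2 (+1); matched 4.
Augmenting path P5→Q4 (+1); matched 5.
Augmenting path P6→Q3→P3→Q4→P5→Q7 (+1); matched 6.
No augmenting path remains; maximum matching = 6.
König certificate: {P1, P2, P3, P4, P5, Q3} is a vertex cover of size 6 (every listed pair touches it), so no matching can be larger.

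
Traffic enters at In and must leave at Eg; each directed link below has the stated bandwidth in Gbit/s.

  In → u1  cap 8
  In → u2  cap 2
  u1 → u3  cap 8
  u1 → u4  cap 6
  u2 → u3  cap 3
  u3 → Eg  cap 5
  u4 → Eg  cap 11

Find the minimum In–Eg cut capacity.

10

Augment In→u1→u3→Eg: bottleneck 5, flow now 5.
Augment In→u1→u4→Eg: bottleneck 3, flow now 8.
Augment In→u2→u3→u1→u4→Eg: bottleneck 2, flow now 10. (uses reverse residual edge)
No augmenting path remains; maximum flow = 10.
By max-flow min-cut, the minimum cut capacity equals the max flow.
In the residual graph, reachable from In: {In}.
Min-cut edges: In→u1 (8), In→u2 (2); capacity 8 + 2 = 10.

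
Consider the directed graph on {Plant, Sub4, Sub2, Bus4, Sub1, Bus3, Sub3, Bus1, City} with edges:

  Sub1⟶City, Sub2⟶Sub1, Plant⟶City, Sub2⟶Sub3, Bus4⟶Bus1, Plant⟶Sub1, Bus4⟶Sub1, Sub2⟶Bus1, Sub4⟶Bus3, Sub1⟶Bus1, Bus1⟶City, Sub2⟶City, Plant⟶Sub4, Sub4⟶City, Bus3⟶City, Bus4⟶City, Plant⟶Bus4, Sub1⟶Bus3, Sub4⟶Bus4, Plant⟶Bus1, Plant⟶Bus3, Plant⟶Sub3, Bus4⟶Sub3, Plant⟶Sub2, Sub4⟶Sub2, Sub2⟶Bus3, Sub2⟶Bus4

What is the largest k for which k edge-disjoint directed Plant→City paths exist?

7

Assign every edge capacity 1; by Menger, the answer equals the max flow.
Path Plant→City (+1); total 1.
Path Plant→Sub4→City (+1); total 2.
Path Plant→Sub2→City (+1); total 3.
Path Plant→Bus4→City (+1); total 4.
Path Plant→Sub1→City (+1); total 5.
Path Plant→Bus3→City (+1); total 6.
Path Plant→Bus1→City (+1); total 7.
No residual Plant→City path; max flow = 7.
Certifying cut of size 7: {Plant→Bus1, Plant→Bus3, Plant→Bus4, Plant→City, Plant→Sub1, Plant→Sub2, Plant→Sub4}.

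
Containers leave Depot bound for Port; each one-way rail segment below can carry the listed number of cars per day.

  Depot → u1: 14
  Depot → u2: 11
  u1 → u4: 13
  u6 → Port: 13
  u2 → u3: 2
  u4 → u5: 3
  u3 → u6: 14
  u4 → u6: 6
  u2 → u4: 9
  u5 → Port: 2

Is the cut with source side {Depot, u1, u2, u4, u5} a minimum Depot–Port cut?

Given cut capacity: 2 + 6 + 2 = 10.
Augment Depot→u1→u4→u5→Port: bottleneck 2, flow now 2.
Augment Depot→u1→u4→u6→Port: bottleneck 6, flow now 8.
Augment Depot→u2→u3→u6→Port: bottleneck 2, flow now 10.
No augmenting path remains; maximum flow = 10.
Cut capacity 10 equals the max flow, so it is a minimum cut.

Yes — it is a minimum cut (capacity 10).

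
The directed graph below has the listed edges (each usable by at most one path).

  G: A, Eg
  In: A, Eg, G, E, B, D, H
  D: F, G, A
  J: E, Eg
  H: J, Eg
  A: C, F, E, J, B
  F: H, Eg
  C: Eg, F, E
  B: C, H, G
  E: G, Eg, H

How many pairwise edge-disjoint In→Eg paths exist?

7

Assign every edge capacity 1; by Menger, the answer equals the max flow.
Path In→Eg (+1); total 1.
Path In→E→Eg (+1); total 2.
Path In→G→Eg (+1); total 3.
Path In→H→Eg (+1); total 4.
Path In→A→C→Eg (+1); total 5.
Path In→D→F→Eg (+1); total 6.
Path In→B→H→J→Eg (+1); total 7.
No residual In→Eg path; max flow = 7.
Certifying cut of size 7: {In→A, In→B, In→D, In→E, In→Eg, In→G, In→H}.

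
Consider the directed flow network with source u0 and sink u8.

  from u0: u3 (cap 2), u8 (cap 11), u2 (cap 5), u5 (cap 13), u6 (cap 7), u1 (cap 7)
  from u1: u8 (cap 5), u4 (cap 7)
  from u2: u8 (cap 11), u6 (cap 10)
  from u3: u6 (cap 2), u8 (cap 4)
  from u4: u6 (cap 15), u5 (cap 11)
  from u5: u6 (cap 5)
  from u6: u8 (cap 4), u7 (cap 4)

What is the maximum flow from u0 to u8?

Augment u0→u8: bottleneck 11, flow now 11.
Augment u0→u1→u8: bottleneck 5, flow now 16.
Augment u0→u2→u8: bottleneck 5, flow now 21.
Augment u0→u3→u8: bottleneck 2, flow now 23.
Augment u0→u6→u8: bottleneck 4, flow now 27.
No augmenting path remains; maximum flow = 27.
In the residual graph, reachable from u0: {u0, u1, u4, u5, u6, u7}.
Min-cut edges: u0→u2 (5), u0→u3 (2), u0→u8 (11), u1→u8 (5), u6→u8 (4); capacity 5 + 2 + 11 + 5 + 4 = 27.
This cut is saturated, so no flow can exceed 27.

27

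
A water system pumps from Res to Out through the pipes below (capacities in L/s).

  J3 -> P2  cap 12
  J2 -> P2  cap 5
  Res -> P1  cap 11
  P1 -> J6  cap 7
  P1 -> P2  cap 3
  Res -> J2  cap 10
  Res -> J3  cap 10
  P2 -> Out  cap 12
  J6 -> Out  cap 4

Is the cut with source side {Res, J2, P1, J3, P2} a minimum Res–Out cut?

Given cut capacity: 7 + 12 = 19.
Augment Res→J2→P2→Out: bottleneck 5, flow now 5.
Augment Res→P1→P2→Out: bottleneck 3, flow now 8.
Augment Res→P1→J6→Out: bottleneck 4, flow now 12.
Augment Res→J3→P2→Out: bottleneck 4, flow now 16.
No augmenting path remains; maximum flow = 16.
In the residual graph, reachable from Res: {Res, J2, P1, J3, P2, J6}.
Min-cut edges: P2→Out (12), J6→Out (4); capacity 12 + 4 = 16.
Cut capacity 19 exceeds the max flow 16, so it is not minimum.

No — its capacity is 19, but the minimum cut has capacity 16.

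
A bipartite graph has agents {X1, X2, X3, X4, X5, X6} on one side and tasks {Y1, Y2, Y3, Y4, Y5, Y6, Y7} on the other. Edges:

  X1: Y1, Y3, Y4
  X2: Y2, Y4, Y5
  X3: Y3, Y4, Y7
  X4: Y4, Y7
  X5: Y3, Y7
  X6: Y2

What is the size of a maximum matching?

6

Unit-capacity flow: source→left, listed edges, right→sink; max matching = max flow.
Augmenting path X1→Y1 (+1); matched 1.
Augmenting path X2→Y2 (+1); matched 2.
Augmenting path X3→Y3 (+1); matched 3.
Augmenting path X4→Y4 (+1); matched 4.
Augmenting path X5→Y7 (+1); matched 5.
Augmenting path X6→Y2→X2→Y5 (+1); matched 6.
No augmenting path remains; maximum matching = 6.
König certificate: {X1, X2, X3, X4, X5, X6} is a vertex cover of size 6 (every listed pair touches it), so no matching can be larger.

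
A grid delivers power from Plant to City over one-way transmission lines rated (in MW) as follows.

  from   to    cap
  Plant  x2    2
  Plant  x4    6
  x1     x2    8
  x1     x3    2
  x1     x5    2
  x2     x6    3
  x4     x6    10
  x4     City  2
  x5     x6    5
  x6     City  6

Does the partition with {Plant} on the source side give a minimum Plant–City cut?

Given cut capacity: 2 + 6 = 8.
Augment Plant→x4→City: bottleneck 2, flow now 2.
Augment Plant→x2→x6→City: bottleneck 2, flow now 4.
Augment Plant→x4→x6→City: bottleneck 4, flow now 8.
No augmenting path remains; maximum flow = 8.
Cut capacity 8 equals the max flow, so it is a minimum cut.

Yes — it is a minimum cut (capacity 8).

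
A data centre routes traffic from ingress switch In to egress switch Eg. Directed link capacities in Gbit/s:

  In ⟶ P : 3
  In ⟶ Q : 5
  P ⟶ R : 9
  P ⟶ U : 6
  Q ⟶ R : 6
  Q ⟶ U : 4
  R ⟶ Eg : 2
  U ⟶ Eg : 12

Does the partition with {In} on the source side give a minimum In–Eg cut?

Given cut capacity: 3 + 5 = 8.
Augment In→P→R→Eg: bottleneck 2, flow now 2.
Augment In→P→U→Eg: bottleneck 1, flow now 3.
Augment In→Q→U→Eg: bottleneck 4, flow now 7.
Augment In→Q→R→P→U→Eg: bottleneck 1, flow now 8. (uses reverse residual edge)
No augmenting path remains; maximum flow = 8.
Cut capacity 8 equals the max flow, so it is a minimum cut.

Yes — it is a minimum cut (capacity 8).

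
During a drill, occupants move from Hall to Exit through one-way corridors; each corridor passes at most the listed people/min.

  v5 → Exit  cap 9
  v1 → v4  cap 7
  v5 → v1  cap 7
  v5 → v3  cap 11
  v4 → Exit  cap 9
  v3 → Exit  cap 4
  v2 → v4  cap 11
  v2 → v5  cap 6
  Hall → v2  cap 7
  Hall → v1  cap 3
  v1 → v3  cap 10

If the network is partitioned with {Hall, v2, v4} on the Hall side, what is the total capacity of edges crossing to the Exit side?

18

Edges leaving {Hall, v2, v4}: Hall→v1 (3), v2→v5 (6), v4→Exit (9).
Cut capacity = 3 + 6 + 9 = 18.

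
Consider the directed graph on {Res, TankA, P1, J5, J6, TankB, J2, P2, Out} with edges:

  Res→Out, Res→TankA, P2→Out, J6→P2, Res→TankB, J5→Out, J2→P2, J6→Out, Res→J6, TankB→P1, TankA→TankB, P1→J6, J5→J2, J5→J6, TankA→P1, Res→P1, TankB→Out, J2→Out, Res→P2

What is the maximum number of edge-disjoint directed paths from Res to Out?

Assign every edge capacity 1; by Menger, the answer equals the max flow.
Path Res→Out (+1); total 1.
Path Res→J6→Out (+1); total 2.
Path Res→TankB→Out (+1); total 3.
Path Res→P2→Out (+1); total 4.
No residual Res→Out path; max flow = 4.
Certifying cut of size 4: {J6→Out, P2→Out, Res→Out, TankB→Out}.

4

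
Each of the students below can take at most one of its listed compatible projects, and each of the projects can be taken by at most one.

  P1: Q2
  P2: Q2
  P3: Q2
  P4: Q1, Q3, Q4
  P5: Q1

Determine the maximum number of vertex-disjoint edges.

3

Unit-capacity flow: source→left, listed edges, right→sink; max matching = max flow.
Augmenting path P1→Q2 (+1); matched 1.
Augmenting path P4→Q1 (+1); matched 2.
Augmenting path P5→Q1→P4→Q3 (+1); matched 3.
No augmenting path remains; maximum matching = 3.
König certificate: {P4, P5, Q2} is a vertex cover of size 3 (every listed pair touches it), so no matching can be larger.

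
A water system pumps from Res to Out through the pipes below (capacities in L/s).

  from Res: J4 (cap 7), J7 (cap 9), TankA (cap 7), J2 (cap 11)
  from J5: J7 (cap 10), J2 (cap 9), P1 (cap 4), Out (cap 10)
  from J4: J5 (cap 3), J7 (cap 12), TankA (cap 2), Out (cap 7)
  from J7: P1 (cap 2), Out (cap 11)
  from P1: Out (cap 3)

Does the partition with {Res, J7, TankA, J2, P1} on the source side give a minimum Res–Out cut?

Given cut capacity: 7 + 11 + 3 = 21.
Augment Res→J4→Out: bottleneck 7, flow now 7.
Augment Res→J7→Out: bottleneck 9, flow now 16.
No augmenting path remains; maximum flow = 16.
In the residual graph, reachable from Res: {Res, TankA, J2}.
Min-cut edges: Res→J4 (7), Res→J7 (9); capacity 7 + 9 = 16.
Cut capacity 21 exceeds the max flow 16, so it is not minimum.

No — its capacity is 21, but the minimum cut has capacity 16.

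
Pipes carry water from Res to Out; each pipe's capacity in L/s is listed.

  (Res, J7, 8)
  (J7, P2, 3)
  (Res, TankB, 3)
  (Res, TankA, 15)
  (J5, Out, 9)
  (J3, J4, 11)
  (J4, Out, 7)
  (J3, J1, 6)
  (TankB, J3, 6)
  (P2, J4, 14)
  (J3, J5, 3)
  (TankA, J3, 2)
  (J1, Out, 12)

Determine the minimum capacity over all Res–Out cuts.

Augment Res→TankA→J3→J5→Out: bottleneck 2, flow now 2.
Augment Res→J7→P2→J4→Out: bottleneck 3, flow now 5.
Augment Res→TankB→J3→J5→Out: bottleneck 1, flow now 6.
Augment Res→TankB→J3→J1→Out: bottleneck 2, flow now 8.
No augmenting path remains; maximum flow = 8.
By max-flow min-cut, the minimum cut capacity equals the max flow.
In the residual graph, reachable from Res: {Res, TankA, J7}.
Min-cut edges: Res→TankB (3), TankA→J3 (2), J7→P2 (3); capacity 3 + 2 + 3 = 8.

8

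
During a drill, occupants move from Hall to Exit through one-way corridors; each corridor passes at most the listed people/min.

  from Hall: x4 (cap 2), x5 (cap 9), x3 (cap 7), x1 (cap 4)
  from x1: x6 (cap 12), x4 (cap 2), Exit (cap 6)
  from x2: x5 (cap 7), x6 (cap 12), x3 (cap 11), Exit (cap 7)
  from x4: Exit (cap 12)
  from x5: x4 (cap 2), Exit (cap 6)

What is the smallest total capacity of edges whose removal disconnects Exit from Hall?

Augment Hall→x1→Exit: bottleneck 4, flow now 4.
Augment Hall→x4→Exit: bottleneck 2, flow now 6.
Augment Hall→x5→Exit: bottleneck 6, flow now 12.
Augment Hall→x5→x4→Exit: bottleneck 2, flow now 14.
No augmenting path remains; maximum flow = 14.
By max-flow min-cut, the minimum cut capacity equals the max flow.
In the residual graph, reachable from Hall: {Hall, x3, x5}.
Min-cut edges: Hall→x1 (4), Hall→x4 (2), x5→x4 (2), x5→Exit (6); capacity 4 + 2 + 2 + 6 = 14.

14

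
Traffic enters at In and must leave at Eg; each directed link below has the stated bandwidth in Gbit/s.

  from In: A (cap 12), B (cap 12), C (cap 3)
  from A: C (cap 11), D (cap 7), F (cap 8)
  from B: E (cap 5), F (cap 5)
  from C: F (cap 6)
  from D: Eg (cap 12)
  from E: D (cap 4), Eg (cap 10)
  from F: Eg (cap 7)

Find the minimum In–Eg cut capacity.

19

Augment In→A→D→Eg: bottleneck 7, flow now 7.
Augment In→A→F→Eg: bottleneck 5, flow now 12.
Augment In→B→E→Eg: bottleneck 5, flow now 17.
Augment In→B→F→Eg: bottleneck 2, flow now 19.
No augmenting path remains; maximum flow = 19.
By max-flow min-cut, the minimum cut capacity equals the max flow.
In the residual graph, reachable from In: {In, A, B, C, F}.
Min-cut edges: A→D (7), B→E (5), F→Eg (7); capacity 7 + 5 + 7 = 19.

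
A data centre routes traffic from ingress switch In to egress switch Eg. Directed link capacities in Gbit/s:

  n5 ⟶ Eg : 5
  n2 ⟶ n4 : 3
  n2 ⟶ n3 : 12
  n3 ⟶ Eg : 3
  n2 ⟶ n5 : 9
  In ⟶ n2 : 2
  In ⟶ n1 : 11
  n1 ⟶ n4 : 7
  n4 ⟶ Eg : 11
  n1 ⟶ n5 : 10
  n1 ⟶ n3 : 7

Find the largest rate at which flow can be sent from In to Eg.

13

Augment In→n1→n3→Eg: bottleneck 3, flow now 3.
Augment In→n1→n4→Eg: bottleneck 7, flow now 10.
Augment In→n1→n5→Eg: bottleneck 1, flow now 11.
Augment In→n2→n4→Eg: bottleneck 2, flow now 13.
No augmenting path remains; maximum flow = 13.
In the residual graph, reachable from In: {In}.
Min-cut edges: In→n1 (11), In→n2 (2); capacity 11 + 2 = 13.
This cut is saturated, so no flow can exceed 13.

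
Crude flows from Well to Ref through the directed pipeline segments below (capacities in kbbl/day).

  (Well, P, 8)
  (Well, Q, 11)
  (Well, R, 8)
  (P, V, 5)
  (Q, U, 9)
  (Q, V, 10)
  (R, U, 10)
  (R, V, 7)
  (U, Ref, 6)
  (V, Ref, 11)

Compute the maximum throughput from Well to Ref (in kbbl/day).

Augment Well→P→V→Ref: bottleneck 5, flow now 5.
Augment Well→Q→U→Ref: bottleneck 6, flow now 11.
Augment Well→Q→V→Ref: bottleneck 5, flow now 16.
Augment Well→R→V→Ref: bottleneck 1, flow now 17.
No augmenting path remains; maximum flow = 17.
In the residual graph, reachable from Well: {Well, P, Q, R, U, V}.
Min-cut edges: U→Ref (6), V→Ref (11); capacity 6 + 11 = 17.
This cut is saturated, so no flow can exceed 17.

17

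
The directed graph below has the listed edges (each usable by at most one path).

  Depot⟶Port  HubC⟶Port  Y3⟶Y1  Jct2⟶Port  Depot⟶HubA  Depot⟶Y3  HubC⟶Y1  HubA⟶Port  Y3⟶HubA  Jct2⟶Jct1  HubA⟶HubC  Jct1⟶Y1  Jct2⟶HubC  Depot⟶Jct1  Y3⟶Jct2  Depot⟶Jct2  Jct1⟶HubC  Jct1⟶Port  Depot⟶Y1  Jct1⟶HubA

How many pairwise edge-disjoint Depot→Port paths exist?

5

Assign every edge capacity 1; by Menger, the answer equals the max flow.
Path Depot→Port (+1); total 1.
Path Depot→Jct1→Port (+1); total 2.
Path Depot→Jct2→Port (+1); total 3.
Path Depot→HubA→Port (+1); total 4.
Path Depot→Y3→Jct2→HubC→Port (+1); total 5.
No residual Depot→Port path; max flow = 5.
Certifying cut of size 5: {Depot→HubA, Depot→Jct1, Depot→Jct2, Depot→Port, Depot→Y3}.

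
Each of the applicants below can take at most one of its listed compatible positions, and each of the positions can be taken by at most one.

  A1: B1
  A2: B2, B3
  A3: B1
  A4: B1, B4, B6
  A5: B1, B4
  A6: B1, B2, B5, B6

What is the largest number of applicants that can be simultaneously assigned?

5

Unit-capacity flow: source→left, listed edges, right→sink; max matching = max flow.
Augmenting path A1→B1 (+1); matched 1.
Augmenting path A2→B2 (+1); matched 2.
Augmenting path A4→B4 (+1); matched 3.
Augmenting path A6→B5 (+1); matched 4.
Augmenting path A5→B4→A4→B6 (+1); matched 5.
No augmenting path remains; maximum matching = 5.
König certificate: {A2, A4, A5, A6, B1} is a vertex cover of size 5 (every listed pair touches it), so no matching can be larger.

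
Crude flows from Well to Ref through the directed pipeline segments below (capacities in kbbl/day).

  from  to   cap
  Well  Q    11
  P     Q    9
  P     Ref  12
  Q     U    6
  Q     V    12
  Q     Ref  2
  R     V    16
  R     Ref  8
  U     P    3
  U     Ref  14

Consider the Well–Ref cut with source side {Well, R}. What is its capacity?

Edges leaving {Well, R}: Well→Q (11), R→V (16), R→Ref (8).
Cut capacity = 11 + 16 + 8 = 35.

35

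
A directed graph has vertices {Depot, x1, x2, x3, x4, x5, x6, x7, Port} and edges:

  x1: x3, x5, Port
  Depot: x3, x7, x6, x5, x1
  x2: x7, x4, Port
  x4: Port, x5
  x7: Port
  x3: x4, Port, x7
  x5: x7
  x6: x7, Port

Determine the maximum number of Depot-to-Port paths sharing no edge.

Assign every edge capacity 1; by Menger, the answer equals the max flow.
Path Depot→x1→Port (+1); total 1.
Path Depot→x3→Port (+1); total 2.
Path Depot→x6→Port (+1); total 3.
Path Depot→x7→Port (+1); total 4.
No residual Depot→Port path; max flow = 4.
Certifying cut of size 4: {Depot→x1, Depot→x3, Depot→x6, x7→Port}.

4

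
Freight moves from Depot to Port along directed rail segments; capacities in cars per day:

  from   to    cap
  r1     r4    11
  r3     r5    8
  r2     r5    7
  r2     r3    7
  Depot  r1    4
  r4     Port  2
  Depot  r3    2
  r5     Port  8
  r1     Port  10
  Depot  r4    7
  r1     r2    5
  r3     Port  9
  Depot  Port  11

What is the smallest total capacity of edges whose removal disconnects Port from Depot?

Augment Depot→Port: bottleneck 11, flow now 11.
Augment Depot→r1→Port: bottleneck 4, flow now 15.
Augment Depot→r3→Port: bottleneck 2, flow now 17.
Augment Depot→r4→Port: bottleneck 2, flow now 19.
No augmenting path remains; maximum flow = 19.
By max-flow min-cut, the minimum cut capacity equals the max flow.
In the residual graph, reachable from Depot: {Depot, r4}.
Min-cut edges: Depot→r1 (4), Depot→r3 (2), Depot→Port (11), r4→Port (2); capacity 4 + 2 + 11 + 2 = 19.

19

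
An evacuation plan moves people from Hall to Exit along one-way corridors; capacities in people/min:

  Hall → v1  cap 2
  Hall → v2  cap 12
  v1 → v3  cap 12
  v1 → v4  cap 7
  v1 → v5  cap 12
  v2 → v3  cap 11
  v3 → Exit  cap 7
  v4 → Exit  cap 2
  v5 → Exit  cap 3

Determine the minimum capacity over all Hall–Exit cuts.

9

Augment Hall→v1→v3→Exit: bottleneck 2, flow now 2.
Augment Hall→v2→v3→Exit: bottleneck 5, flow now 7.
Augment Hall→v2→v3→v1→v4→Exit: bottleneck 2, flow now 9. (uses reverse residual edge)
No augmenting path remains; maximum flow = 9.
By max-flow min-cut, the minimum cut capacity equals the max flow.
In the residual graph, reachable from Hall: {Hall, v2, v3}.
Min-cut edges: Hall→v1 (2), v3→Exit (7); capacity 2 + 7 = 9.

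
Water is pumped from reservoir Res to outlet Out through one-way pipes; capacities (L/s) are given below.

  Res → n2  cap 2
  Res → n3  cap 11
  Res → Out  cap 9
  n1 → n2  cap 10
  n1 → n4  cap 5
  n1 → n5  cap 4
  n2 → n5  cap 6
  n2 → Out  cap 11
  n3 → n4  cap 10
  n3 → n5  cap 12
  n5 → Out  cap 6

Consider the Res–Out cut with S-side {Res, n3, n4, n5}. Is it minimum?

Given cut capacity: 2 + 9 + 6 = 17.
Augment Res→Out: bottleneck 9, flow now 9.
Augment Res→n2→Out: bottleneck 2, flow now 11.
Augment Res→n3→n5→Out: bottleneck 6, flow now 17.
No augmenting path remains; maximum flow = 17.
Cut capacity 17 equals the max flow, so it is a minimum cut.

Yes — it is a minimum cut (capacity 17).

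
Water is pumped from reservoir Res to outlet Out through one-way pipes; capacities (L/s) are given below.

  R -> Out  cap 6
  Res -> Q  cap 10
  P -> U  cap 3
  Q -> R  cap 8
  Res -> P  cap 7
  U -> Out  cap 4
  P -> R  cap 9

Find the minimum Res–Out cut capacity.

Augment Res→P→R→Out: bottleneck 6, flow now 6.
Augment Res→P→U→Out: bottleneck 1, flow now 7.
Augment Res→Q→R→P→U→Out: bottleneck 2, flow now 9. (uses reverse residual edge)
No augmenting path remains; maximum flow = 9.
By max-flow min-cut, the minimum cut capacity equals the max flow.
In the residual graph, reachable from Res: {Res, P, Q, R}.
Min-cut edges: P→U (3), R→Out (6); capacity 3 + 6 = 9.

9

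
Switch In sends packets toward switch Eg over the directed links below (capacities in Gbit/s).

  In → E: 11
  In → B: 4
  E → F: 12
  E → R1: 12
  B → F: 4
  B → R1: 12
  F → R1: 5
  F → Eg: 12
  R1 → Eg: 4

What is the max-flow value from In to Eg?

Augment In→E→F→Eg: bottleneck 11, flow now 11.
Augment In→B→F→Eg: bottleneck 1, flow now 12.
Augment In→B→R1→Eg: bottleneck 3, flow now 15.
No augmenting path remains; maximum flow = 15.
In the residual graph, reachable from In: {In}.
Min-cut edges: In→E (11), In→B (4); capacity 11 + 4 = 15.
This cut is saturated, so no flow can exceed 15.

15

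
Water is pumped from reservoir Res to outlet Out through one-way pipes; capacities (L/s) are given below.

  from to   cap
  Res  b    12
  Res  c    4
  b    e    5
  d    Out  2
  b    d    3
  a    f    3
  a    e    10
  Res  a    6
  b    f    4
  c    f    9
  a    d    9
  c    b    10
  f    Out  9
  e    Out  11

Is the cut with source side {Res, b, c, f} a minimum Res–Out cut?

Given cut capacity: 6 + 3 + 5 + 9 = 23.
Augment Res→a→d→Out: bottleneck 2, flow now 2.
Augment Res→a→e→Out: bottleneck 4, flow now 6.
Augment Res→b→e→Out: bottleneck 5, flow now 11.
Augment Res→b→f→Out: bottleneck 4, flow now 15.
Augment Res→c→f→Out: bottleneck 4, flow now 19.
Augment Res→b→d→a→e→Out: bottleneck 2, flow now 21. (uses reverse residual edge)
No augmenting path remains; maximum flow = 21.
In the residual graph, reachable from Res: {Res, b, d}.
Min-cut edges: Res→a (6), Res→c (4), b→e (5), b→f (4), d→Out (2); capacity 6 + 4 + 5 + 4 + 2 = 21.
Cut capacity 23 exceeds the max flow 21, so it is not minimum.

No — its capacity is 23, but the minimum cut has capacity 21.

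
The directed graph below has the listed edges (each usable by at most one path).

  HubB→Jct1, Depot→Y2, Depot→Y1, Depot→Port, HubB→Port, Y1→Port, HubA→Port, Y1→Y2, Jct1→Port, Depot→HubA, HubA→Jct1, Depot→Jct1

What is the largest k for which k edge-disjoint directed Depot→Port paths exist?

Assign every edge capacity 1; by Menger, the answer equals the max flow.
Path Depot→Port (+1); total 1.
Path Depot→HubA→Port (+1); total 2.
Path Depot→Jct1→Port (+1); total 3.
Path Depot→Y1→Port (+1); total 4.
No residual Depot→Port path; max flow = 4.
Certifying cut of size 4: {Depot→HubA, Depot→Jct1, Depot→Port, Depot→Y1}.

4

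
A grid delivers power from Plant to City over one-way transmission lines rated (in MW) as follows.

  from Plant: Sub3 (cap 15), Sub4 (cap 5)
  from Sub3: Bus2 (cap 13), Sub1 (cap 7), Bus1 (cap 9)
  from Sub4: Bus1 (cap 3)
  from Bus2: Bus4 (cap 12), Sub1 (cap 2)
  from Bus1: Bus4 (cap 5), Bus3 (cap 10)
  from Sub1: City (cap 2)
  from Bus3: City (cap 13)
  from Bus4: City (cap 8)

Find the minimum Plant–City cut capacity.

18

Augment Plant→Sub3→Sub1→City: bottleneck 2, flow now 2.
Augment Plant→Sub3→Bus2→Bus4→City: bottleneck 8, flow now 10.
Augment Plant→Sub3→Bus1→Bus3→City: bottleneck 5, flow now 15.
Augment Plant→Sub4→Bus1→Bus3→City: bottleneck 3, flow now 18.
No augmenting path remains; maximum flow = 18.
By max-flow min-cut, the minimum cut capacity equals the max flow.
In the residual graph, reachable from Plant: {Plant, Sub4}.
Min-cut edges: Plant→Sub3 (15), Sub4→Bus1 (3); capacity 15 + 3 = 18.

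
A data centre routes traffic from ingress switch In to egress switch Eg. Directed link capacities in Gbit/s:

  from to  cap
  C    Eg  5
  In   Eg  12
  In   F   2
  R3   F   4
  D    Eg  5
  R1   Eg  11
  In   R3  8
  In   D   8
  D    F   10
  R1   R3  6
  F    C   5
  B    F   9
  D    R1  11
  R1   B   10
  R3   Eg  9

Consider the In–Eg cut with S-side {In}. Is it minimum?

Yes — it is a minimum cut (capacity 30).

Given cut capacity: 8 + 8 + 2 + 12 = 30.
Augment In→Eg: bottleneck 12, flow now 12.
Augment In→D→Eg: bottleneck 5, flow now 17.
Augment In→R3→Eg: bottleneck 8, flow now 25.
Augment In→D→R1→Eg: bottleneck 3, flow now 28.
Augment In→F→C→Eg: bottleneck 2, flow now 30.
No augmenting path remains; maximum flow = 30.
Cut capacity 30 equals the max flow, so it is a minimum cut.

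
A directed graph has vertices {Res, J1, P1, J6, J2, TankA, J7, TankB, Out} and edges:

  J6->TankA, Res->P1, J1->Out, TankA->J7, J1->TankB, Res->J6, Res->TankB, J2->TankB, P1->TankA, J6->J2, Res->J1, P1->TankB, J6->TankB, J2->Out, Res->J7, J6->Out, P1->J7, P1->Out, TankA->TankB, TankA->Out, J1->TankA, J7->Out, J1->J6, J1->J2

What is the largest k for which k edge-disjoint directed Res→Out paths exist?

Assign every edge capacity 1; by Menger, the answer equals the max flow.
Path Res→J1→Out (+1); total 1.
Path Res→P1→Out (+1); total 2.
Path Res→J6→Out (+1); total 3.
Path Res→J7→Out (+1); total 4.
No residual Res→Out path; max flow = 4.
Certifying cut of size 4: {Res→J1, Res→J6, Res→J7, Res→P1}.

4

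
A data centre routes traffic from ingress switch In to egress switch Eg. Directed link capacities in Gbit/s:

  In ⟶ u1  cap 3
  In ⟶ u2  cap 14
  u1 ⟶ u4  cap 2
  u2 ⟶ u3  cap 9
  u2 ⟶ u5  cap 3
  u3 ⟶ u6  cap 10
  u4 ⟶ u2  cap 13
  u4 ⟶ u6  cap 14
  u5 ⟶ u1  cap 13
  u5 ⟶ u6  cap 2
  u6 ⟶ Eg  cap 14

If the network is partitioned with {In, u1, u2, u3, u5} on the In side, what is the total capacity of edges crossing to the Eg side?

14

Edges leaving {In, u1, u2, u3, u5}: u1→u4 (2), u3→u6 (10), u5→u6 (2).
Cut capacity = 2 + 10 + 2 = 14.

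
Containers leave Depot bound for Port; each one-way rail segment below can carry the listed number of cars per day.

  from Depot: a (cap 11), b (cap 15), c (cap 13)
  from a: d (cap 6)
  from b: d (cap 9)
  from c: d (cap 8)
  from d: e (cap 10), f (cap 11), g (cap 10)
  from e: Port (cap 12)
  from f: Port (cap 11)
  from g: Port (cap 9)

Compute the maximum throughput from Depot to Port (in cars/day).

23

Augment Depot→a→d→e→Port: bottleneck 6, flow now 6.
Augment Depot→b→d→e→Port: bottleneck 4, flow now 10.
Augment Depot→b→d→f→Port: bottleneck 5, flow now 15.
Augment Depot→c→d→f→Port: bottleneck 6, flow now 21.
Augment Depot→c→d→g→Port: bottleneck 2, flow now 23.
No augmenting path remains; maximum flow = 23.
In the residual graph, reachable from Depot: {Depot, a, b, c}.
Min-cut edges: a→d (6), b→d (9), c→d (8); capacity 6 + 9 + 8 = 23.
This cut is saturated, so no flow can exceed 23.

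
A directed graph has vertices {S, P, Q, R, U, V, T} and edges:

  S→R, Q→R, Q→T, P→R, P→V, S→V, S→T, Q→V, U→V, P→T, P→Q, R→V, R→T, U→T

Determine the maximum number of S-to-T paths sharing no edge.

2

Assign every edge capacity 1; by Menger, the answer equals the max flow.
Path S→T (+1); total 1.
Path S→R→T (+1); total 2.
No residual S→T path; max flow = 2.
Certifying cut of size 2: {S→R, S→T}.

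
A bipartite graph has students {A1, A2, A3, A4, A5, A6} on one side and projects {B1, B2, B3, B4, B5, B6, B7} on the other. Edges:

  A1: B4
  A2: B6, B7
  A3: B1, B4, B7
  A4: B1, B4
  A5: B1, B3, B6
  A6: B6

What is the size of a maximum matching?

5

Unit-capacity flow: source→left, listed edges, right→sink; max matching = max flow.
Augmenting path A1→B4 (+1); matched 1.
Augmenting path A2→B6 (+1); matched 2.
Augmenting path A3→B1 (+1); matched 3.
Augmenting path A5→B3 (+1); matched 4.
Augmenting path A4→B1→A3→B7 (+1); matched 5.
No augmenting path remains; maximum matching = 5.
König certificate: {A5, B1, B4, B6, B7} is a vertex cover of size 5 (every listed pair touches it), so no matching can be larger.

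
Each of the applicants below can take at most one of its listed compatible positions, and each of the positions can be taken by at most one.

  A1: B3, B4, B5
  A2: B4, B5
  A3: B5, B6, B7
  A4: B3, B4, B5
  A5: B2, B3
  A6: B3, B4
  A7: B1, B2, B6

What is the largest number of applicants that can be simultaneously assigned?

6

Unit-capacity flow: source→left, listed edges, right→sink; max matching = max flow.
Augmenting path A1→B3 (+1); matched 1.
Augmenting path A2→B4 (+1); matched 2.
Augmenting path A3→B5 (+1); matched 3.
Augmenting path A5→B2 (+1); matched 4.
Augmenting path A7→B1 (+1); matched 5.
Augmenting path A4→B5→A3→B6 (+1); matched 6.
No augmenting path remains; maximum matching = 6.
König certificate: {A3, A5, A7, B3, B4, B5} is a vertex cover of size 6 (every listed pair touches it), so no matching can be larger.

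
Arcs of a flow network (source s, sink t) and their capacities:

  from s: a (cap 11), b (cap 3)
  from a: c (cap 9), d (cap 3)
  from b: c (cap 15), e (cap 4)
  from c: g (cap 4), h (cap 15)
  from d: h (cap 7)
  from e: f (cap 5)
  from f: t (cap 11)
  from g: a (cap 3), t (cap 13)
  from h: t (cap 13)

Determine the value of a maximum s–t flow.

Augment s→a→c→g→t: bottleneck 4, flow now 4.
Augment s→a→c→h→t: bottleneck 5, flow now 9.
Augment s→a→d→h→t: bottleneck 2, flow now 11.
Augment s→b→c→h→t: bottleneck 3, flow now 14.
No augmenting path remains; maximum flow = 14.
In the residual graph, reachable from s: {s}.
Min-cut edges: s→a (11), s→b (3); capacity 11 + 3 = 14.
This cut is saturated, so no flow can exceed 14.

14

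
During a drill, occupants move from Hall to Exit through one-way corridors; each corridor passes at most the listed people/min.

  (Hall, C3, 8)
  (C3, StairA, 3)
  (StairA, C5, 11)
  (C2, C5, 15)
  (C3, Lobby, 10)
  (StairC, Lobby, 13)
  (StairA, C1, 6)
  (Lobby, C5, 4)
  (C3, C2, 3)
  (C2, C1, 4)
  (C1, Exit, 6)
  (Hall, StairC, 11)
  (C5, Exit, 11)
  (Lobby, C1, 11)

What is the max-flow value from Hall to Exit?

16

Augment Hall→C3→Lobby→C1→Exit: bottleneck 6, flow now 6.
Augment Hall→C3→Lobby→C5→Exit: bottleneck 2, flow now 8.
Augment Hall→StairC→Lobby→C5→Exit: bottleneck 2, flow now 10.
Augment Hall→StairC→Lobby→C3→C2→C5→Exit: bottleneck 3, flow now 13. (uses reverse residual edge)
Augment Hall→StairC→Lobby→C3→StairA→C5→Exit: bottleneck 3, flow now 16. (uses reverse residual edge)
No augmenting path remains; maximum flow = 16.
In the residual graph, reachable from Hall: {Hall, C3, StairC, Lobby, C1}.
Min-cut edges: C3→C2 (3), C3→StairA (3), Lobby→C5 (4), C1→Exit (6); capacity 3 + 3 + 4 + 6 = 16.
This cut is saturated, so no flow can exceed 16.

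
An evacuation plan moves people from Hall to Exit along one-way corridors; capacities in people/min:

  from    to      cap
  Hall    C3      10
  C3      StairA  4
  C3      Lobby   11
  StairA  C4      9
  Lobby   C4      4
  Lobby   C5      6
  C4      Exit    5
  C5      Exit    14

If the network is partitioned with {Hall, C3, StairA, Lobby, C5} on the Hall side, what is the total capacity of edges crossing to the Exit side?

27

Edges leaving {Hall, C3, StairA, Lobby, C5}: StairA→C4 (9), Lobby→C4 (4), C5→Exit (14).
Cut capacity = 9 + 4 + 14 = 27.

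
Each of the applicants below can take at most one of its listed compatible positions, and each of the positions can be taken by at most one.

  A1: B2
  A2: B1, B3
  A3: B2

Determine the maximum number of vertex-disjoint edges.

2

Unit-capacity flow: source→left, listed edges, right→sink; max matching = max flow.
Augmenting path A1→B2 (+1); matched 1.
Augmenting path A2→B1 (+1); matched 2.
No augmenting path remains; maximum matching = 2.
König certificate: {A2, B2} is a vertex cover of size 2 (every listed pair touches it), so no matching can be larger.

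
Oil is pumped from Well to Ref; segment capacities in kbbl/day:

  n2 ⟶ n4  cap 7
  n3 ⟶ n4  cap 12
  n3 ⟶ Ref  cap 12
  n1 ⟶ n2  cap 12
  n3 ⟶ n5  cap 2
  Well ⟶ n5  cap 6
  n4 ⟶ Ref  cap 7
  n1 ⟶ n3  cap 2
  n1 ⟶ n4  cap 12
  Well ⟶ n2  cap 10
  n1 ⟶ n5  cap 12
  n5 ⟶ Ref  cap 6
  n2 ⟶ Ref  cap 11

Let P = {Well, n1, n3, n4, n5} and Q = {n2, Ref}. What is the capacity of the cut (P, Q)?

Edges leaving {Well, n1, n3, n4, n5}: Well→n2 (10), n1→n2 (12), n3→Ref (12), n4→Ref (7), n5→Ref (6).
Cut capacity = 10 + 12 + 12 + 7 + 6 = 47.

47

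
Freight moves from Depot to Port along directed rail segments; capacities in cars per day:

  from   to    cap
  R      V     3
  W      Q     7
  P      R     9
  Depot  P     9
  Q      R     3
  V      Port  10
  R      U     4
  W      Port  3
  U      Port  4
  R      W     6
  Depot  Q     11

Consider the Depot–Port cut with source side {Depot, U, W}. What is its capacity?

Edges leaving {Depot, U, W}: Depot→P (9), Depot→Q (11), U→Port (4), W→Q (7), W→Port (3).
Cut capacity = 9 + 11 + 4 + 7 + 3 = 34.

34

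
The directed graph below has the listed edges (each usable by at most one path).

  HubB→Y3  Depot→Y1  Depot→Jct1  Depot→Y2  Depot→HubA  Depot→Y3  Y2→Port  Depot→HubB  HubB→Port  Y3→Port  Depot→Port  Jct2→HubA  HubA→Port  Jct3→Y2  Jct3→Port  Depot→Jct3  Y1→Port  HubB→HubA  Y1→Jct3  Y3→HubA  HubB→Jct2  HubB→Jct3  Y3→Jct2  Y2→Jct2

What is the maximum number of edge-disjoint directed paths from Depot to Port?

Assign every edge capacity 1; by Menger, the answer equals the max flow.
Path Depot→Port (+1); total 1.
Path Depot→Y1→Port (+1); total 2.
Path Depot→Y3→Port (+1); total 3.
Path Depot→HubB→Port (+1); total 4.
Path Depot→Y2→Port (+1); total 5.
Path Depot→Jct3→Port (+1); total 6.
Path Depot→HubA→Port (+1); total 7.
No residual Depot→Port path; max flow = 7.
Certifying cut of size 7: {Depot→HubA, Depot→HubB, Depot→Jct3, Depot→Port, Depot→Y1, Depot→Y2, Depot→Y3}.

7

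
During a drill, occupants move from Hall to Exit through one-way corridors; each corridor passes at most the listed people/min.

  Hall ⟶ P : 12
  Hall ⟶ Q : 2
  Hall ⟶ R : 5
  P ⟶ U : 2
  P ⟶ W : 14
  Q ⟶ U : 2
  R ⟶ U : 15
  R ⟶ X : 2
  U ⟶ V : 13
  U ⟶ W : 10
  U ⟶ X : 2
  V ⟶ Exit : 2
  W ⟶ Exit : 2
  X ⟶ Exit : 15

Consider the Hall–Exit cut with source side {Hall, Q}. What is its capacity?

19

Edges leaving {Hall, Q}: Hall→P (12), Hall→R (5), Q→U (2).
Cut capacity = 12 + 5 + 2 = 19.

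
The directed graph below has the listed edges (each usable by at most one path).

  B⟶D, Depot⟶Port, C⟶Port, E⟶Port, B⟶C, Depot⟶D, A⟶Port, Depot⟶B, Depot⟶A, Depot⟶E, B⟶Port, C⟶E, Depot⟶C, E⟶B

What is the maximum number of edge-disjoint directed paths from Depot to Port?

5

Assign every edge capacity 1; by Menger, the answer equals the max flow.
Path Depot→Port (+1); total 1.
Path Depot→A→Port (+1); total 2.
Path Depot→B→Port (+1); total 3.
Path Depot→C→Port (+1); total 4.
Path Depot→E→Port (+1); total 5.
No residual Depot→Port path; max flow = 5.
Certifying cut of size 5: {Depot→A, Depot→B, Depot→C, Depot→E, Depot→Port}.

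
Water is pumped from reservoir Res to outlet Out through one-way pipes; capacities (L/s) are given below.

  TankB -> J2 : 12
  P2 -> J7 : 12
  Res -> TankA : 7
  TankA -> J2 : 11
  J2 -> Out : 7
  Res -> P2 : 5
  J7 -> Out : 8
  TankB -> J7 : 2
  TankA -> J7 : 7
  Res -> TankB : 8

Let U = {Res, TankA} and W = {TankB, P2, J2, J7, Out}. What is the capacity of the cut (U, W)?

Edges leaving {Res, TankA}: Res→TankB (8), Res→P2 (5), TankA→J2 (11), TankA→J7 (7).
Cut capacity = 8 + 5 + 11 + 7 = 31.

31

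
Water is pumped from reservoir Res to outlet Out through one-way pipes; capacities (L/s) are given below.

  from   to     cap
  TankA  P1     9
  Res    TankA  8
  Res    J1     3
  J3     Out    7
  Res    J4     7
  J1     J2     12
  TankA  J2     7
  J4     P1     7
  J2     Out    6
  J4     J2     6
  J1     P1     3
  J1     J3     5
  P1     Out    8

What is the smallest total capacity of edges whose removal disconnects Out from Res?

17

Augment Res→TankA→P1→Out: bottleneck 8, flow now 8.
Augment Res→J4→J2→Out: bottleneck 6, flow now 14.
Augment Res→J1→J3→Out: bottleneck 3, flow now 17.
No augmenting path remains; maximum flow = 17.
By max-flow min-cut, the minimum cut capacity equals the max flow.
In the residual graph, reachable from Res: {Res, TankA, J4, P1, J2}.
Min-cut edges: Res→J1 (3), P1→Out (8), J2→Out (6); capacity 3 + 8 + 6 = 17.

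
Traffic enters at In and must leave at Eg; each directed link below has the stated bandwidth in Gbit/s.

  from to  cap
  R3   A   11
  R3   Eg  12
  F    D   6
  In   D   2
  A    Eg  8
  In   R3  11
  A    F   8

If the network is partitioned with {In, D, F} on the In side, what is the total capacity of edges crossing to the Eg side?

Edges leaving {In, D, F}: In→R3 (11).
Cut capacity = 11 = 11.

11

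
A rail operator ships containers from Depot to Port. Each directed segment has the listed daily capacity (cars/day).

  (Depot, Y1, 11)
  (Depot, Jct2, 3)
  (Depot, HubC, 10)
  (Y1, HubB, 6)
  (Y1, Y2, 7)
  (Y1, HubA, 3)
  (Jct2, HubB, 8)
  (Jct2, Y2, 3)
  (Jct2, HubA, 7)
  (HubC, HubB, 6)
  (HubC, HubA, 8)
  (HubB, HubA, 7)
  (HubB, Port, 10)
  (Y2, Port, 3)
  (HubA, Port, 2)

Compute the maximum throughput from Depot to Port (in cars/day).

15

Augment Depot→Y1→HubB→Port: bottleneck 6, flow now 6.
Augment Depot→Y1→Y2→Port: bottleneck 3, flow now 9.
Augment Depot→Y1→HubA→Port: bottleneck 2, flow now 11.
Augment Depot→Jct2→HubB→Port: bottleneck 3, flow now 14.
Augment Depot→HubC→HubB→Port: bottleneck 1, flow now 15.
No augmenting path remains; maximum flow = 15.
In the residual graph, reachable from Depot: {Depot, Y1, Jct2, HubC, HubB, Y2, HubA}.
Min-cut edges: HubB→Port (10), Y2→Port (3), HubA→Port (2); capacity 10 + 3 + 2 = 15.
This cut is saturated, so no flow can exceed 15.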